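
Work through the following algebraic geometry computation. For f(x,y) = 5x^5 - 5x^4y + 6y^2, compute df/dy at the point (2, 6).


df/dy = (-5)*x^4 + 2*6*y^1
At (2,6): (-5)*2^4 + 2*6*6^1
= -80 + 72
= -8

-8


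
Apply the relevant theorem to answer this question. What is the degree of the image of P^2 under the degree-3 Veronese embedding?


The Veronese variety v_3(P^2) has degree d^r.
d^r = 3^2 = 9

9


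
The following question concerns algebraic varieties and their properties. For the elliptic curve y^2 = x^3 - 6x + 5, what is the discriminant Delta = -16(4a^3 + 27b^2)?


Compute each component:
4a^3 = 4*(-6)^3 = 4*(-216) = -864
27b^2 = 27*5^2 = 27*25 = 675
4a^3 + 27b^2 = -864 + 675 = -189
Delta = -16*(-189) = 3024

3024


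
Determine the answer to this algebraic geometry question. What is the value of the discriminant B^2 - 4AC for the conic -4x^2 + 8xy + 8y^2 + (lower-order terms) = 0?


The discriminant of a conic Ax^2 + Bxy + Cy^2 + ... = 0 is B^2 - 4AC.
B^2 = 8^2 = 64
4AC = 4*(-4)*8 = -128
Discriminant = 64 + 128 = 192

192


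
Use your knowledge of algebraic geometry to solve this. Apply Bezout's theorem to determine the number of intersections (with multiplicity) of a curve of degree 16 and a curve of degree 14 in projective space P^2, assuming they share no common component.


Bezout's theorem states the intersection count equals the product of degrees.
Intersection count = 16 * 14 = 224

224


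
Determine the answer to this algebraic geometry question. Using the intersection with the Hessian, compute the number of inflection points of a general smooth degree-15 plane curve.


For a general smooth plane curve C of degree d, the inflection points are
the intersection of C with its Hessian curve, which has degree 3(d-2).
By Bezout, the total intersection number is d * 3(d-2) = 15 * 39 = 585.
For a general curve every flex is ordinary, so each contributes
multiplicity 1 to C·Hess(C), and the number of distinct inflection
points is 3d(d-2).
Inflection points = 3*15*(15-2) = 3*15*13 = 585

585


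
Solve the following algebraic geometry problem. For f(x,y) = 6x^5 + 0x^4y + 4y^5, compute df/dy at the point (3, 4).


df/dy = 0*x^4 + 5*4*y^4
At (3,4): 0*3^4 + 5*4*4^4
= 0 + 5120
= 5120

5120


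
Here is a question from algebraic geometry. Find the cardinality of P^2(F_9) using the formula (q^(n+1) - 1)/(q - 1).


P^2(F_9) has (q^(n+1) - 1)/(q - 1) points.
= 9^2 + 9^1 + 9^0
= 81 + 9 + 1
= 91

91


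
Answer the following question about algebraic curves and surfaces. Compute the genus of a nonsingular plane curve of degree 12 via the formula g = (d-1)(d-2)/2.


Using the genus formula for smooth plane curves:
g = (d-1)(d-2)/2
g = (12-1)(12-2)/2
g = 11*10/2
g = 110/2 = 55

55


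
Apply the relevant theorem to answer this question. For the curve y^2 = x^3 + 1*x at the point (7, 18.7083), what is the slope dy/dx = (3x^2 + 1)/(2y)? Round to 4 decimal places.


Using implicit differentiation of y^2 = x^3 + 1*x:
2y * dy/dx = 3x^2 + 1
dy/dx = (3x^2 + 1)/(2y)
Numerator: 3*7^2 + 1 = 148
Denominator: 2*18.7083 = 37.4166
dy/dx = 148/37.4166 = 3.9555

3.9555


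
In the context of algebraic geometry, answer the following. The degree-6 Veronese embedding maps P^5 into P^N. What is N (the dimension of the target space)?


The Veronese embedding v_d: P^n -> P^N maps each point to all
degree-d monomials in n+1 homogeneous coordinates.
N = C(n+d, d) - 1
N = C(5+6, 6) - 1
N = C(11, 6) - 1
C(11, 6) = 462
N = 462 - 1 = 461

461


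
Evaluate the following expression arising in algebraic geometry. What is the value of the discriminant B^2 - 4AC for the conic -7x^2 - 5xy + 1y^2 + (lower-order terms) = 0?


The discriminant of a conic Ax^2 + Bxy + Cy^2 + ... = 0 is B^2 - 4AC.
B^2 = (-5)^2 = 25
4AC = 4*(-7)*1 = -28
Discriminant = 25 + 28 = 53

53


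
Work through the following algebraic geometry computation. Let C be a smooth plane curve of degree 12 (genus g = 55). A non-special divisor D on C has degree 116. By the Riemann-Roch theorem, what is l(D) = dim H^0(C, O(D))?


First, compute the genus of a smooth plane curve of degree 12:
g = (d-1)(d-2)/2 = (12-1)(12-2)/2 = 55
For a non-special divisor D (i.e., h^1(D) = 0), Riemann-Roch gives:
l(D) = deg(D) - g + 1
Since deg(D) = 116 >= 2g - 1 = 109, D is non-special.
l(D) = 116 - 55 + 1 = 62

62


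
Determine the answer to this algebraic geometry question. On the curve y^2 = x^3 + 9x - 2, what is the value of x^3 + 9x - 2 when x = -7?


Compute x^3 + 9x - 2 at x = -7:
x^3 = (-7)^3 = -343
9*x = 9*(-7) = -63
Sum: -343 - 63 - 2 = -408

-408


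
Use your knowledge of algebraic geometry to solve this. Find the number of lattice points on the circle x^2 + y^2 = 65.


Systematically check integer values of x where x^2 <= 65.
For each valid x, check if 65 - x^2 is a perfect square.
x=1: 65 - 1 = 64, sqrt = 8 (valid)
x=4: 65 - 16 = 49, sqrt = 7 (valid)
x=7: 65 - 49 = 16, sqrt = 4 (valid)
x=8: 65 - 64 = 1, sqrt = 1 (valid)
Total integer solutions found: 16

16


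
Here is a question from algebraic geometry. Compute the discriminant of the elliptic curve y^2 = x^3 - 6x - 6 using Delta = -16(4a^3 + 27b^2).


Compute each component:
4a^3 = 4*(-6)^3 = 4*(-216) = -864
27b^2 = 27*(-6)^2 = 27*36 = 972
4a^3 + 27b^2 = -864 + 972 = 108
Delta = -16*108 = -1728

-1728


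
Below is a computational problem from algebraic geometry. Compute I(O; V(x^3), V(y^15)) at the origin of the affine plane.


The intersection multiplicity of V(x^a) and V(y^b) at the origin is:
I(O; V(x^3), V(y^15)) = dim_k(k[x,y]/(x^3, y^15))
A basis for k[x,y]/(x^3, y^15) is the set of monomials x^i * y^j
where 0 <= i < 3 and 0 <= j < 15.
The number of such monomials is 3 * 15 = 45

45


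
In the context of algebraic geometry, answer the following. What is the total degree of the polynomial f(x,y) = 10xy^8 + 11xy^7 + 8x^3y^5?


Examine each term for its total degree (sum of exponents).
  Term '10xy^8' has total degree 1+8 = 9.
  Term '11xy^7' has total degree 1+7 = 8.
  Term '8x^3y^5' has total degree 3+5 = 8.
The maximum total degree among all terms is 9.

9


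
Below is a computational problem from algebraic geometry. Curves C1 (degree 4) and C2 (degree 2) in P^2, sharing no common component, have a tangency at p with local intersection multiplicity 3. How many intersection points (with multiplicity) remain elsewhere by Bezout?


By Bezout's theorem, the total intersection number is d1 * d2.
Total = 4 * 2 = 8
Intersection multiplicity at p = 3
Remaining intersections = 8 - 3 = 5

5


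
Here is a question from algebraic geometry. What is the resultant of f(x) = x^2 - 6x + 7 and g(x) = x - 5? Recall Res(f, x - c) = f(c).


For Res(f, x - c), we evaluate f at x = c.
f(5) = 5^2 - 6*5 + 7
= 25 - 30 + 7
= -5 + 7 = 2
Res(f, g) = 2

2


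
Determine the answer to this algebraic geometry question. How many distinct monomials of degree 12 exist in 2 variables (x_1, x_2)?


The number of degree-12 monomials in 2 variables is C(d+n-1, n-1).
= C(12+2-1, 2-1) = C(13, 1)
= 13

13


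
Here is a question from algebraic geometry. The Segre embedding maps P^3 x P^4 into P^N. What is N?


The Segre embedding maps P^m x P^n into P^N via
all products of coordinates from each factor.
N = (m+1)(n+1) - 1
N = (3+1)(4+1) - 1
N = 4*5 - 1
N = 20 - 1 = 19

19


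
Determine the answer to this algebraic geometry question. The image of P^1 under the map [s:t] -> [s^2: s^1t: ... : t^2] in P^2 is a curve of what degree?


The rational normal curve in P^2 is the image of P^1 under the 2-uple Veronese.
A general hyperplane in P^2 pulls back to a degree-2 form on P^1, which has 2 zeros,
so the curve meets a general hyperplane in 2 points. Degree = 2.

2


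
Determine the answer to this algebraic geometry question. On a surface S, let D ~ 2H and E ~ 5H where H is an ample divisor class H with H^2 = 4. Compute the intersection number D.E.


Using bilinearity of the intersection pairing on a surface S:
(aH).(bH) = ab * (H.H)
We have H^2 = 4.
D.E = (2H).(5H) = 2*5*4
= 10*4
= 40

40


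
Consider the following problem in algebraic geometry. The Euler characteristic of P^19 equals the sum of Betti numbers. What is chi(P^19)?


The complex projective space P^19 has one cell in each even real dimension 0, 2, ..., 38.
The cohomology groups are H^{2k}(P^19) = Z for k = 0,...,19, and 0 otherwise.
Euler characteristic = sum of Betti numbers = 1 per even-dimensional cohomology group.
chi(P^19) = 19 + 1 = 20

20


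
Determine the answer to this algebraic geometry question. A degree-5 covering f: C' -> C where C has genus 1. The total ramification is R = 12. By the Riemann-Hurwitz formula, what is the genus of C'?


Riemann-Hurwitz formula: 2g' - 2 = d(2g - 2) + R
Given: d = 5, g = 1, R = 12
2g' - 2 = 5*(2*1 - 2) + 12
2g' - 2 = 5*0 + 12
2g' - 2 = 0 + 12 = 12
2g' = 14
g' = 7

7


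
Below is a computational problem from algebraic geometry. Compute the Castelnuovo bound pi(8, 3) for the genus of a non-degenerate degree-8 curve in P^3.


Castelnuovo's bound: write d - 1 = m(r-1) + epsilon with 0 <= epsilon < r-1.
d - 1 = 8 - 1 = 7
r - 1 = 3 - 1 = 2
7 = 3*2 + 1, so m = 3, epsilon = 1
pi(d, r) = m(m-1)(r-1)/2 + m*epsilon
= 3*2*2/2 + 3*1
= 12/2 + 3
= 6 + 3 = 9

9


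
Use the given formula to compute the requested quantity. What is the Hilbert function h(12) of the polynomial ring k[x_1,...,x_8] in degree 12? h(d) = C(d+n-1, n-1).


The Hilbert function for the polynomial ring in 8 variables is:
h(d) = C(d+n-1, n-1)
h(12) = C(12+8-1, 8-1) = C(19, 7)
= 19! / (7! * 12!)
= 50388

50388


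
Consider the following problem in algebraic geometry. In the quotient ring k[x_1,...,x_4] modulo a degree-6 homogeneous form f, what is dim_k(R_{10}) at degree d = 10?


For R = k[x_1,...,x_n]/(f) with f homogeneous of degree e:
The Hilbert series is (1 - t^e)/(1 - t)^n.
So h(d) = C(d+n-1, n-1) - C(d-e+n-1, n-1) for d >= e.
With n=4, e=6, d=10:
C(10+4-1, 4-1) = C(13, 3) = 286
C(10-6+4-1, 4-1) = C(7, 3) = 35
h(10) = 286 - 35 = 251

251


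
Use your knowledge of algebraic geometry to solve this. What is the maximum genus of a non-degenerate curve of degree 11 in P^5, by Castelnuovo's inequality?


Castelnuovo's bound: write d - 1 = m(r-1) + epsilon with 0 <= epsilon < r-1.
d - 1 = 11 - 1 = 10
r - 1 = 5 - 1 = 4
10 = 2*4 + 2, so m = 2, epsilon = 2
pi(d, r) = m(m-1)(r-1)/2 + m*epsilon
= 2*1*4/2 + 2*2
= 8/2 + 4
= 4 + 4 = 8

8


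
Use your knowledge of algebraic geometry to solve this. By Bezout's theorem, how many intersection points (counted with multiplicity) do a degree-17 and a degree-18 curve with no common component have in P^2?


Bezout's theorem states the intersection count equals the product of degrees.
Intersection count = 17 * 18 = 306

306


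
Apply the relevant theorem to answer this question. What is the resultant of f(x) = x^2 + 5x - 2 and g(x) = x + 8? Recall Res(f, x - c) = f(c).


For Res(f, x - c), we evaluate f at x = c.
f(-8) = (-8)^2 + 5*(-8) - 2
= 64 - 40 - 2
= 24 - 2 = 22
Res(f, g) = 22

22


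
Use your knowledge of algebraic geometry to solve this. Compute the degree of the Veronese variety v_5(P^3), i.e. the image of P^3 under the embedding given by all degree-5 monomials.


The Veronese variety v_5(P^3) has degree d^r.
d^r = 5^3 = 125

125


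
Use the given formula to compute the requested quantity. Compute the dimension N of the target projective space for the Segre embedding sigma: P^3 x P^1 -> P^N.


The Segre embedding maps P^m x P^n into P^N via
all products of coordinates from each factor.
N = (m+1)(n+1) - 1
N = (3+1)(1+1) - 1
N = 4*2 - 1
N = 8 - 1 = 7

7


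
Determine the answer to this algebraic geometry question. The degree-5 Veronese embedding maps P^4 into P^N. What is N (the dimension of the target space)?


The Veronese embedding v_d: P^n -> P^N maps each point to all
degree-d monomials in n+1 homogeneous coordinates.
N = C(n+d, d) - 1
N = C(4+5, 5) - 1
N = C(9, 5) - 1
C(9, 5) = 126
N = 126 - 1 = 125

125


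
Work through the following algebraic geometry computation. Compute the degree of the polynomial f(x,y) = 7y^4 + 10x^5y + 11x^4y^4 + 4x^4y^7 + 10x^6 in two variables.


Examine each term for its total degree (sum of exponents).
  Term '7y^4' has total degree 0+4 = 4.
  Term '10x^5y' has total degree 5+1 = 6.
  Term '11x^4y^4' has total degree 4+4 = 8.
  Term '4x^4y^7' has total degree 4+7 = 11.
  Term '10x^6' has total degree 6+0 = 6.
The maximum total degree among all terms is 11.

11


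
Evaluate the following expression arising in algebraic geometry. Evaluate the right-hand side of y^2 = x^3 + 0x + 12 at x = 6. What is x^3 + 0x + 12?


Compute x^3 + 0x + 12 at x = 6:
x^3 = 6^3 = 216
0*x = 0*6 = 0
Sum: 216 + 0 + 12 = 228

228


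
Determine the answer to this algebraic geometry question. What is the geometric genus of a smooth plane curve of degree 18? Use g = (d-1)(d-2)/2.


Using the genus formula for smooth plane curves:
g = (d-1)(d-2)/2
g = (18-1)(18-2)/2
g = 17*16/2
g = 272/2 = 136

136


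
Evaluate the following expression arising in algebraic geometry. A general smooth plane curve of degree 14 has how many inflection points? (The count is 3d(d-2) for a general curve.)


For a general smooth plane curve C of degree d, the inflection points are
the intersection of C with its Hessian curve, which has degree 3(d-2).
By Bezout, the total intersection number is d * 3(d-2) = 14 * 36 = 504.
For a general curve every flex is ordinary, so each contributes
multiplicity 1 to C·Hess(C), and the number of distinct inflection
points is 3d(d-2).
Inflection points = 3*14*(14-2) = 3*14*12 = 504

504


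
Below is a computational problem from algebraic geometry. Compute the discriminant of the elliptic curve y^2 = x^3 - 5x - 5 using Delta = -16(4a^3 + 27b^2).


Compute each component:
4a^3 = 4*(-5)^3 = 4*(-125) = -500
27b^2 = 27*(-5)^2 = 27*25 = 675
4a^3 + 27b^2 = -500 + 675 = 175
Delta = -16*175 = -2800

-2800


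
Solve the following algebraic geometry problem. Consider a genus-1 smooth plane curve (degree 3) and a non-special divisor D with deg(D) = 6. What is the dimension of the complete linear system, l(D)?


First, compute the genus of a smooth plane curve of degree 3:
g = (d-1)(d-2)/2 = (3-1)(3-2)/2 = 1
For a non-special divisor D (i.e., h^1(D) = 0), Riemann-Roch gives:
l(D) = deg(D) - g + 1
Since deg(D) = 6 >= 2g - 1 = 1, D is non-special.
l(D) = 6 - 1 + 1 = 6

6


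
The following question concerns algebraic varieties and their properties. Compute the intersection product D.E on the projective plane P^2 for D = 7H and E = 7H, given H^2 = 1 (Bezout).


Using bilinearity of the intersection pairing on the projective plane P^2:
(aH).(bH) = ab * (H.H)
We have H^2 = 1 (Bezout).
D.E = (7H).(7H) = 7*7*1
= 49*1
= 49

49


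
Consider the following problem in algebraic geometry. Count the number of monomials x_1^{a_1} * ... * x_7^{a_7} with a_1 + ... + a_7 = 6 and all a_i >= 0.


The number of degree-6 monomials in 7 variables is C(d+n-1, n-1).
= C(6+7-1, 7-1) = C(12, 6)
= 924

924


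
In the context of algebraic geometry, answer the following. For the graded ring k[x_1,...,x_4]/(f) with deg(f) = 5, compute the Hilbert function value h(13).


For R = k[x_1,...,x_n]/(f) with f homogeneous of degree e:
The Hilbert series is (1 - t^e)/(1 - t)^n.
So h(d) = C(d+n-1, n-1) - C(d-e+n-1, n-1) for d >= e.
With n=4, e=5, d=13:
C(13+4-1, 4-1) = C(16, 3) = 560
C(13-5+4-1, 4-1) = C(11, 3) = 165
h(13) = 560 - 165 = 395

395


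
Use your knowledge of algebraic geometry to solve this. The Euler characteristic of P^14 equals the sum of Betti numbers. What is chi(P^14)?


The complex projective space P^14 has one cell in each even real dimension 0, 2, ..., 28.
The cohomology groups are H^{2k}(P^14) = Z for k = 0,...,14, and 0 otherwise.
Euler characteristic = sum of Betti numbers = 1 per even-dimensional cohomology group.
chi(P^14) = 14 + 1 = 15

15


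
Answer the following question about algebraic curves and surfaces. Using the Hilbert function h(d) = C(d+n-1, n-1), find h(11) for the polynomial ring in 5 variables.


The Hilbert function for the polynomial ring in 5 variables is:
h(d) = C(d+n-1, n-1)
h(11) = C(11+5-1, 5-1) = C(15, 4)
= 15! / (4! * 11!)
= 1365

1365


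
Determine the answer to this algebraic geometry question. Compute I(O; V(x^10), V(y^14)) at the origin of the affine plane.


The intersection multiplicity of V(x^a) and V(y^b) at the origin is:
I(O; V(x^10), V(y^14)) = dim_k(k[x,y]/(x^10, y^14))
A basis for k[x,y]/(x^10, y^14) is the set of monomials x^i * y^j
where 0 <= i < 10 and 0 <= j < 14.
The number of such monomials is 10 * 14 = 140

140


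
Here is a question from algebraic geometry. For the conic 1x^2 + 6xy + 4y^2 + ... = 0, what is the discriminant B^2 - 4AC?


The discriminant of a conic Ax^2 + Bxy + Cy^2 + ... = 0 is B^2 - 4AC.
B^2 = 6^2 = 36
4AC = 4*1*4 = 16
Discriminant = 36 - 16 = 20

20


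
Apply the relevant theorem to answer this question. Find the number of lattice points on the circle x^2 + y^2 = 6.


Systematically check integer values of x where x^2 <= 6.
For each valid x, check if 6 - x^2 is a perfect square.
Total integer solutions found: 0

0


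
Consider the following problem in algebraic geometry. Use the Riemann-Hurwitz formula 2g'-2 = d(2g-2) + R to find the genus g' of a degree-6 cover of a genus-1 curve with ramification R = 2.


Riemann-Hurwitz formula: 2g' - 2 = d(2g - 2) + R
Given: d = 6, g = 1, R = 2
2g' - 2 = 6*(2*1 - 2) + 2
2g' - 2 = 6*0 + 2
2g' - 2 = 0 + 2 = 2
2g' = 4
g' = 2

2


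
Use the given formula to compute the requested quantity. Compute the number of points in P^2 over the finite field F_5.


P^2(F_5) has (q^(n+1) - 1)/(q - 1) points.
= 5^2 + 5^1 + 5^0
= 25 + 5 + 1
= 31

31


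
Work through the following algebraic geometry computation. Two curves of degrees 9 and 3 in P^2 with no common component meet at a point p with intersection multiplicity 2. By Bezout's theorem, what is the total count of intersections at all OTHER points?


By Bezout's theorem, the total intersection number is d1 * d2.
Total = 9 * 3 = 27
Intersection multiplicity at p = 2
Remaining intersections = 27 - 2 = 25

25


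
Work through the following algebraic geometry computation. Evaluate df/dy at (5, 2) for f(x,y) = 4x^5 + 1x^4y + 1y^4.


df/dy = 1*x^4 + 4*1*y^3
At (5,2): 1*5^4 + 4*1*2^3
= 625 + 32
= 657

657


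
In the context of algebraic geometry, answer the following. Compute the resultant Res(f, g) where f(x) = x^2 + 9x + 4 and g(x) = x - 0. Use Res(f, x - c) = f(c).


For Res(f, x - c), we evaluate f at x = c.
f(0) = 0^2 + 9*0 + 4
= 0 + 0 + 4
= 0 + 4 = 4
Res(f, g) = 4

4


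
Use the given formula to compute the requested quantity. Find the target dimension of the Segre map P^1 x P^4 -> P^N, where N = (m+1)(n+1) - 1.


The Segre embedding maps P^m x P^n into P^N via
all products of coordinates from each factor.
N = (m+1)(n+1) - 1
N = (1+1)(4+1) - 1
N = 2*5 - 1
N = 10 - 1 = 9

9


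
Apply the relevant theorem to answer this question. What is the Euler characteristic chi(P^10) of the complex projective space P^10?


The complex projective space P^10 has one cell in each even real dimension 0, 2, ..., 20.
The cohomology groups are H^{2k}(P^10) = Z for k = 0,...,10, and 0 otherwise.
Euler characteristic = sum of Betti numbers = 1 per even-dimensional cohomology group.
chi(P^10) = 10 + 1 = 11

11


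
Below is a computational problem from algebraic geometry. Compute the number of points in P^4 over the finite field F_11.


P^4(F_11) has (q^(n+1) - 1)/(q - 1) points.
= 11^4 + 11^3 + 11^2 + 11^1 + 11^0
= 14641 + 1331 + 121 + 11 + 1
= 16105

16105


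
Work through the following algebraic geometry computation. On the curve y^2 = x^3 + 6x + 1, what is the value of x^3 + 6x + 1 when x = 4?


Compute x^3 + 6x + 1 at x = 4:
x^3 = 4^3 = 64
6*x = 6*4 = 24
Sum: 64 + 24 + 1 = 89

89


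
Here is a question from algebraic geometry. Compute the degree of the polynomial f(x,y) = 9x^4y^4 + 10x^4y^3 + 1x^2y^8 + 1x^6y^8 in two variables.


Examine each term for its total degree (sum of exponents).
  Term '9x^4y^4' has total degree 4+4 = 8.
  Term '10x^4y^3' has total degree 4+3 = 7.
  Term '1x^2y^8' has total degree 2+8 = 10.
  Term '1x^6y^8' has total degree 6+8 = 14.
The maximum total degree among all terms is 14.

14


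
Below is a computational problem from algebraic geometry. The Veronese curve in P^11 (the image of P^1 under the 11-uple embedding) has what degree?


The rational normal curve in P^11 is the image of P^1 under the 11-uple Veronese.
A general hyperplane in P^11 pulls back to a degree-11 form on P^1, which has 11 zeros,
so the curve meets a general hyperplane in 11 points. Degree = 11.

11


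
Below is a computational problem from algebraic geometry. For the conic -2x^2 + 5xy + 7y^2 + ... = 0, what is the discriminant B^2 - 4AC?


The discriminant of a conic Ax^2 + Bxy + Cy^2 + ... = 0 is B^2 - 4AC.
B^2 = 5^2 = 25
4AC = 4*(-2)*7 = -56
Discriminant = 25 + 56 = 81

81


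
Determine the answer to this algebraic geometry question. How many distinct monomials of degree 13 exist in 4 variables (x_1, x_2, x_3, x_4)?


The number of degree-13 monomials in 4 variables is C(d+n-1, n-1).
= C(13+4-1, 4-1) = C(16, 3)
= 560

560


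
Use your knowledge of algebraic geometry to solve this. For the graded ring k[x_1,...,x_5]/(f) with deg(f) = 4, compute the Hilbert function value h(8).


For R = k[x_1,...,x_n]/(f) with f homogeneous of degree e:
The Hilbert series is (1 - t^e)/(1 - t)^n.
So h(d) = C(d+n-1, n-1) - C(d-e+n-1, n-1) for d >= e.
With n=5, e=4, d=8:
C(8+5-1, 5-1) = C(12, 4) = 495
C(8-4+5-1, 5-1) = C(8, 4) = 70
h(8) = 495 - 70 = 425

425


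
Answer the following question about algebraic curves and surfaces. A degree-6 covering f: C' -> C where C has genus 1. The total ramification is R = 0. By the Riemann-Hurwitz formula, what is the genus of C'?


Riemann-Hurwitz formula: 2g' - 2 = d(2g - 2) + R
Given: d = 6, g = 1, R = 0
2g' - 2 = 6*(2*1 - 2) + 0
2g' - 2 = 6*0 + 0
2g' - 2 = 0 + 0 = 0
2g' = 2
g' = 1

1


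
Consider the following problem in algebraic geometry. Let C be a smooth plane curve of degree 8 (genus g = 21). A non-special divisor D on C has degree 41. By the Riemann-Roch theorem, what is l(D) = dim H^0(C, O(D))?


First, compute the genus of a smooth plane curve of degree 8:
g = (d-1)(d-2)/2 = (8-1)(8-2)/2 = 21
For a non-special divisor D (i.e., h^1(D) = 0), Riemann-Roch gives:
l(D) = deg(D) - g + 1
Since deg(D) = 41 >= 2g - 1 = 41, D is non-special.
l(D) = 41 - 21 + 1 = 21

21


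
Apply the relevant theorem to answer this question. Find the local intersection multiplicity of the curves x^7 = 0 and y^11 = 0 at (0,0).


The intersection multiplicity of V(x^a) and V(y^b) at the origin is:
I(O; V(x^7), V(y^11)) = dim_k(k[x,y]/(x^7, y^11))
A basis for k[x,y]/(x^7, y^11) is the set of monomials x^i * y^j
where 0 <= i < 7 and 0 <= j < 11.
The number of such monomials is 7 * 11 = 77

77


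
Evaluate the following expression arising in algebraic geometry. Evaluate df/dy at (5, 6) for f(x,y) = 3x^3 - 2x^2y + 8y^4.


df/dy = (-2)*x^2 + 4*8*y^3
At (5,6): (-2)*5^2 + 4*8*6^3
= -50 + 6912
= 6862

6862


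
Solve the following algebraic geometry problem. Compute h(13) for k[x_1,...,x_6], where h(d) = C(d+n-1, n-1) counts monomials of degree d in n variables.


The Hilbert function for the polynomial ring in 6 variables is:
h(d) = C(d+n-1, n-1)
h(13) = C(13+6-1, 6-1) = C(18, 5)
= 18! / (5! * 13!)
= 8568

8568


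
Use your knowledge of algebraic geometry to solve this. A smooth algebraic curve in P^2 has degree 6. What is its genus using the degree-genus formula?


Using the genus formula for smooth plane curves:
g = (d-1)(d-2)/2
g = (6-1)(6-2)/2
g = 5*4/2
g = 20/2 = 10

10


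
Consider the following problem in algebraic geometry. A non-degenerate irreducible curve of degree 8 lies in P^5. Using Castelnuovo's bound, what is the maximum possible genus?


Castelnuovo's bound: write d - 1 = m(r-1) + epsilon with 0 <= epsilon < r-1.
d - 1 = 8 - 1 = 7
r - 1 = 5 - 1 = 4
7 = 1*4 + 3, so m = 1, epsilon = 3
pi(d, r) = m(m-1)(r-1)/2 + m*epsilon
= 1*0*4/2 + 1*3
= 0/2 + 3
= 0 + 3 = 3

3


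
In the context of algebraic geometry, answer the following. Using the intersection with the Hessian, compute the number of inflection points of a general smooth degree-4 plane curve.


For a general smooth plane curve C of degree d, the inflection points are
the intersection of C with its Hessian curve, which has degree 3(d-2).
By Bezout, the total intersection number is d * 3(d-2) = 4 * 6 = 24.
For a general curve every flex is ordinary, so each contributes
multiplicity 1 to C·Hess(C), and the number of distinct inflection
points is 3d(d-2).
Inflection points = 3*4*(4-2) = 3*4*2 = 24

24


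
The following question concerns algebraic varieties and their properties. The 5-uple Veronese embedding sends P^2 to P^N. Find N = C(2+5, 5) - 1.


The Veronese embedding v_d: P^n -> P^N maps each point to all
degree-d monomials in n+1 homogeneous coordinates.
N = C(n+d, d) - 1
N = C(2+5, 5) - 1
N = C(7, 5) - 1
C(7, 5) = 21
N = 21 - 1 = 20

20


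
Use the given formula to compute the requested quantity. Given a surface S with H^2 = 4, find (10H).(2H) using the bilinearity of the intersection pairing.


Using bilinearity of the intersection pairing on a surface S:
(aH).(bH) = ab * (H.H)
We have H^2 = 4.
D.E = (10H).(2H) = 10*2*4
= 20*4
= 80

80


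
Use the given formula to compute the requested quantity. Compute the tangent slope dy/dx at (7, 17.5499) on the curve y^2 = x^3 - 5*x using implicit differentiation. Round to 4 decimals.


Using implicit differentiation of y^2 = x^3 - 5*x:
2y * dy/dx = 3x^2 - 5
dy/dx = (3x^2 - 5)/(2y)
Numerator: 3*7^2 - 5 = 142
Denominator: 2*17.5499 = 35.0998
dy/dx = 142/35.0998 = 4.0456

4.0456


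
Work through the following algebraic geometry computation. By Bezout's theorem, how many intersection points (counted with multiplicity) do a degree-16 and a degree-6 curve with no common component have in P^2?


Bezout's theorem states the intersection count equals the product of degrees.
Intersection count = 16 * 6 = 96

96


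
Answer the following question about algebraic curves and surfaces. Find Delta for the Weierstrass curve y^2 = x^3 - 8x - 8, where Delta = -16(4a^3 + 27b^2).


Compute each component:
4a^3 = 4*(-8)^3 = 4*(-512) = -2048
27b^2 = 27*(-8)^2 = 27*64 = 1728
4a^3 + 27b^2 = -2048 + 1728 = -320
Delta = -16*(-320) = 5120

5120


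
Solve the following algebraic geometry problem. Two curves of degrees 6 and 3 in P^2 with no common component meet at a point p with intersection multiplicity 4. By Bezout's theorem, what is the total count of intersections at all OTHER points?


By Bezout's theorem, the total intersection number is d1 * d2.
Total = 6 * 3 = 18
Intersection multiplicity at p = 4
Remaining intersections = 18 - 4 = 14

14


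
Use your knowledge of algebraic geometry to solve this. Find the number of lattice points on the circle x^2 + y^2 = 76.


Systematically check integer values of x where x^2 <= 76.
For each valid x, check if 76 - x^2 is a perfect square.
Total integer solutions found: 0

0


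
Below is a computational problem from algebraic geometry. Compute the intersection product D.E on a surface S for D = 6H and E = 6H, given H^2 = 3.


Using bilinearity of the intersection pairing on a surface S:
(aH).(bH) = ab * (H.H)
We have H^2 = 3.
D.E = (6H).(6H) = 6*6*3
= 36*3
= 108

108


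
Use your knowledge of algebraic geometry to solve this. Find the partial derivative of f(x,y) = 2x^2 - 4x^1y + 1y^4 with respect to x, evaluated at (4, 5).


df/dx = 2*2*x^1 + 1*(-4)*x^0*y
At (4,5): 2*2*4^1 + 1*(-4)*4^0*5
= 16 - 20
= -4

-4


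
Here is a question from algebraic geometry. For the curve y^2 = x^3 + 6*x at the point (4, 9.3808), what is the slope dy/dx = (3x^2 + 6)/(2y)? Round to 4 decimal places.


Using implicit differentiation of y^2 = x^3 + 6*x:
2y * dy/dx = 3x^2 + 6
dy/dx = (3x^2 + 6)/(2y)
Numerator: 3*4^2 + 6 = 54
Denominator: 2*9.3808 = 18.7616
dy/dx = 54/18.7616 = 2.8782

2.8782


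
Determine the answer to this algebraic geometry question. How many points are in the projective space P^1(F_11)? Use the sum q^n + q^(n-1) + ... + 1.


P^1(F_11) has (q^(n+1) - 1)/(q - 1) points.
= 11^1 + 11^0
= 11 + 1
= 12

12


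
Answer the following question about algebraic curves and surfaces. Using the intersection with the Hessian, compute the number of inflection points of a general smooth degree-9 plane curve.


For a general smooth plane curve C of degree d, the inflection points are
the intersection of C with its Hessian curve, which has degree 3(d-2).
By Bezout, the total intersection number is d * 3(d-2) = 9 * 21 = 189.
For a general curve every flex is ordinary, so each contributes
multiplicity 1 to C·Hess(C), and the number of distinct inflection
points is 3d(d-2).
Inflection points = 3*9*(9-2) = 3*9*7 = 189

189


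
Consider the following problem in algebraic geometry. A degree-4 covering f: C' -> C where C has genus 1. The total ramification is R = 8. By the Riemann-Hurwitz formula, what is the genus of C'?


Riemann-Hurwitz formula: 2g' - 2 = d(2g - 2) + R
Given: d = 4, g = 1, R = 8
2g' - 2 = 4*(2*1 - 2) + 8
2g' - 2 = 4*0 + 8
2g' - 2 = 0 + 8 = 8
2g' = 10
g' = 5

5


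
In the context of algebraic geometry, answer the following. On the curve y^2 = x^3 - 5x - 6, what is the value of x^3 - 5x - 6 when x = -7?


Compute x^3 - 5x - 6 at x = -7:
x^3 = (-7)^3 = -343
(-5)*x = (-5)*(-7) = 35
Sum: -343 + 35 - 6 = -314

-314


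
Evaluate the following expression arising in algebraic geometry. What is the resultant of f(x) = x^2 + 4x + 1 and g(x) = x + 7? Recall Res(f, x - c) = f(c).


For Res(f, x - c), we evaluate f at x = c.
f(-7) = (-7)^2 + 4*(-7) + 1
= 49 - 28 + 1
= 21 + 1 = 22
Res(f, g) = 22

22


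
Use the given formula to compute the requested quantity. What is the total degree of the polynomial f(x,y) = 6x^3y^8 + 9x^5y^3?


Examine each term for its total degree (sum of exponents).
  Term '6x^3y^8' has total degree 3+8 = 11.
  Term '9x^5y^3' has total degree 5+3 = 8.
The maximum total degree among all terms is 11.

11


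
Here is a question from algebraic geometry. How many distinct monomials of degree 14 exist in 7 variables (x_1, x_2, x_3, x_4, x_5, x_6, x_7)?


The number of degree-14 monomials in 7 variables is C(d+n-1, n-1).
= C(14+7-1, 7-1) = C(20, 6)
= 38760

38760


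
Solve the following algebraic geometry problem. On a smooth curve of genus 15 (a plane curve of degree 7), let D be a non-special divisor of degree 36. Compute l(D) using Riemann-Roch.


First, compute the genus of a smooth plane curve of degree 7:
g = (d-1)(d-2)/2 = (7-1)(7-2)/2 = 15
For a non-special divisor D (i.e., h^1(D) = 0), Riemann-Roch gives:
l(D) = deg(D) - g + 1
Since deg(D) = 36 >= 2g - 1 = 29, D is non-special.
l(D) = 36 - 15 + 1 = 22

22


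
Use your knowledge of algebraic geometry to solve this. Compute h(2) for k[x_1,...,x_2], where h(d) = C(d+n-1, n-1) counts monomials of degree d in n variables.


The Hilbert function for the polynomial ring in 2 variables is:
h(d) = C(d+n-1, n-1)
h(2) = C(2+2-1, 2-1) = C(3, 1)
= 3! / (1! * 2!)
= 3

3


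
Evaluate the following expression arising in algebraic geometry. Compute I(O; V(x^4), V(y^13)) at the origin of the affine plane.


The intersection multiplicity of V(x^a) and V(y^b) at the origin is:
I(O; V(x^4), V(y^13)) = dim_k(k[x,y]/(x^4, y^13))
A basis for k[x,y]/(x^4, y^13) is the set of monomials x^i * y^j
where 0 <= i < 4 and 0 <= j < 13.
The number of such monomials is 4 * 13 = 52

52


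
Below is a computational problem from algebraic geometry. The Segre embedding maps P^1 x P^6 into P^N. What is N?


The Segre embedding maps P^m x P^n into P^N via
all products of coordinates from each factor.
N = (m+1)(n+1) - 1
N = (1+1)(6+1) - 1
N = 2*7 - 1
N = 14 - 1 = 13

13


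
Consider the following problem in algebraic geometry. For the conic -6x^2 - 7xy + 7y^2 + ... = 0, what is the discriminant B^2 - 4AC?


The discriminant of a conic Ax^2 + Bxy + Cy^2 + ... = 0 is B^2 - 4AC.
B^2 = (-7)^2 = 49
4AC = 4*(-6)*7 = -168
Discriminant = 49 + 168 = 217

217


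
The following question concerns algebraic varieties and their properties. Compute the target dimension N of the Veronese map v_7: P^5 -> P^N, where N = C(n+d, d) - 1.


The Veronese embedding v_d: P^n -> P^N maps each point to all
degree-d monomials in n+1 homogeneous coordinates.
N = C(n+d, d) - 1
N = C(5+7, 7) - 1
N = C(12, 7) - 1
C(12, 7) = 792
N = 792 - 1 = 791

791


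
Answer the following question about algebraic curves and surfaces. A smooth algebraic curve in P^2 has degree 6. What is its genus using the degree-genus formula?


Using the genus formula for smooth plane curves:
g = (d-1)(d-2)/2
g = (6-1)(6-2)/2
g = 5*4/2
g = 20/2 = 10

10


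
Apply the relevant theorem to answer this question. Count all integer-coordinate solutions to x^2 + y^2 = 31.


Systematically check integer values of x where x^2 <= 31.
For each valid x, check if 31 - x^2 is a perfect square.
Total integer solutions found: 0

0


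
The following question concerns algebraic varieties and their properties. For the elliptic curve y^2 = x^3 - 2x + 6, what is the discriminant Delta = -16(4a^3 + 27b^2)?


Compute each component:
4a^3 = 4*(-2)^3 = 4*(-8) = -32
27b^2 = 27*6^2 = 27*36 = 972
4a^3 + 27b^2 = -32 + 972 = 940
Delta = -16*940 = -15040

-15040


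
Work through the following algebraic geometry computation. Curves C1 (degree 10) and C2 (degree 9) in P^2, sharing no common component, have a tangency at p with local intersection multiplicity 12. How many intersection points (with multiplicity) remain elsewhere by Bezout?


By Bezout's theorem, the total intersection number is d1 * d2.
Total = 10 * 9 = 90
Intersection multiplicity at p = 12
Remaining intersections = 90 - 12 = 78

78


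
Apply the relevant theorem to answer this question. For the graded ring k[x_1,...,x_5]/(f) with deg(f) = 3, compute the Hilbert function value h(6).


For R = k[x_1,...,x_n]/(f) with f homogeneous of degree e:
The Hilbert series is (1 - t^e)/(1 - t)^n.
So h(d) = C(d+n-1, n-1) - C(d-e+n-1, n-1) for d >= e.
With n=5, e=3, d=6:
C(6+5-1, 5-1) = C(10, 4) = 210
C(6-3+5-1, 5-1) = C(7, 4) = 35
h(6) = 210 - 35 = 175

175


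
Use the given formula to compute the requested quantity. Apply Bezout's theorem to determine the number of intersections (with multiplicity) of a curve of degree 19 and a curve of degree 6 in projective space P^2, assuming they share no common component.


Bezout's theorem states the intersection count equals the product of degrees.
Intersection count = 19 * 6 = 114

114


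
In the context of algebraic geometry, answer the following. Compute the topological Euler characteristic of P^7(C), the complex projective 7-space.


The complex projective space P^7 has one cell in each even real dimension 0, 2, ..., 14.
The cohomology groups are H^{2k}(P^7) = Z for k = 0,...,7, and 0 otherwise.
Euler characteristic = sum of Betti numbers = 1 per even-dimensional cohomology group.
chi(P^7) = 7 + 1 = 8

8


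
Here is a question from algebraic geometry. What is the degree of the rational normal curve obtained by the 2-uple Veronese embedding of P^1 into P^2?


The rational normal curve in P^2 is the image of P^1 under the 2-uple Veronese.
A general hyperplane in P^2 pulls back to a degree-2 form on P^1, which has 2 zeros,
so the curve meets a general hyperplane in 2 points. Degree = 2.

2


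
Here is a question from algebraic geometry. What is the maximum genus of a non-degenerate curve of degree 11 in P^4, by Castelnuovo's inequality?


Castelnuovo's bound: write d - 1 = m(r-1) + epsilon with 0 <= epsilon < r-1.
d - 1 = 11 - 1 = 10
r - 1 = 4 - 1 = 3
10 = 3*3 + 1, so m = 3, epsilon = 1
pi(d, r) = m(m-1)(r-1)/2 + m*epsilon
= 3*2*3/2 + 3*1
= 18/2 + 3
= 9 + 3 = 12

12


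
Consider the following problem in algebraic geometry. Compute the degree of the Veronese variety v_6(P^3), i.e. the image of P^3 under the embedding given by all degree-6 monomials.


The Veronese variety v_6(P^3) has degree d^r.
d^r = 6^3 = 216

216


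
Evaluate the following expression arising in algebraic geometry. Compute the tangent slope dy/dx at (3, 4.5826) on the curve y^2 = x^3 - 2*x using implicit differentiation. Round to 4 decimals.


Using implicit differentiation of y^2 = x^3 - 2*x:
2y * dy/dx = 3x^2 - 2
dy/dx = (3x^2 - 2)/(2y)
Numerator: 3*3^2 - 2 = 25
Denominator: 2*4.5826 = 9.1652
dy/dx = 25/9.1652 = 2.7277

2.7277


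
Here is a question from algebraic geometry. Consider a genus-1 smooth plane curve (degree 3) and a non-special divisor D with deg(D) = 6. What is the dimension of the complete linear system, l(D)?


First, compute the genus of a smooth plane curve of degree 3:
g = (d-1)(d-2)/2 = (3-1)(3-2)/2 = 1
For a non-special divisor D (i.e., h^1(D) = 0), Riemann-Roch gives:
l(D) = deg(D) - g + 1
Since deg(D) = 6 >= 2g - 1 = 1, D is non-special.
l(D) = 6 - 1 + 1 = 6

6


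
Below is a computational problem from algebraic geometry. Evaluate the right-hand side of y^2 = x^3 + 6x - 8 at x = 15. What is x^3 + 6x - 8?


Compute x^3 + 6x - 8 at x = 15:
x^3 = 15^3 = 3375
6*x = 6*15 = 90
Sum: 3375 + 90 - 8 = 3457

3457


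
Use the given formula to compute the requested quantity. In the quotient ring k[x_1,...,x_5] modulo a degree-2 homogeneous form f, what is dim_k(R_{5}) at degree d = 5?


For R = k[x_1,...,x_n]/(f) with f homogeneous of degree e:
The Hilbert series is (1 - t^e)/(1 - t)^n.
So h(d) = C(d+n-1, n-1) - C(d-e+n-1, n-1) for d >= e.
With n=5, e=2, d=5:
C(5+5-1, 5-1) = C(9, 4) = 126
C(5-2+5-1, 5-1) = C(7, 4) = 35
h(5) = 126 - 35 = 91

91


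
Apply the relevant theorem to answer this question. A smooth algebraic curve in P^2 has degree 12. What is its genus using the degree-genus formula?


Using the genus formula for smooth plane curves:
g = (d-1)(d-2)/2
g = (12-1)(12-2)/2
g = 11*10/2
g = 110/2 = 55

55


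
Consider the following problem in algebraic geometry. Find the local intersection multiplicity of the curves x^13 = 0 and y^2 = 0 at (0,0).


The intersection multiplicity of V(x^a) and V(y^b) at the origin is:
I(O; V(x^13), V(y^2)) = dim_k(k[x,y]/(x^13, y^2))
A basis for k[x,y]/(x^13, y^2) is the set of monomials x^i * y^j
where 0 <= i < 13 and 0 <= j < 2.
The number of such monomials is 13 * 2 = 26

26


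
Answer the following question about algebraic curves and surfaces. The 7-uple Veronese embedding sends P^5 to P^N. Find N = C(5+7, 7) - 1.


The Veronese embedding v_d: P^n -> P^N maps each point to all
degree-d monomials in n+1 homogeneous coordinates.
N = C(n+d, d) - 1
N = C(5+7, 7) - 1
N = C(12, 7) - 1
C(12, 7) = 792
N = 792 - 1 = 791

791


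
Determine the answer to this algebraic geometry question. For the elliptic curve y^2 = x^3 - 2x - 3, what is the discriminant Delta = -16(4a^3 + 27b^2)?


Compute each component:
4a^3 = 4*(-2)^3 = 4*(-8) = -32
27b^2 = 27*(-3)^2 = 27*9 = 243
4a^3 + 27b^2 = -32 + 243 = 211
Delta = -16*211 = -3376

-3376


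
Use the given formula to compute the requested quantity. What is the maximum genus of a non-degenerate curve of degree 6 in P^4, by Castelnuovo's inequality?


Castelnuovo's bound: write d - 1 = m(r-1) + epsilon with 0 <= epsilon < r-1.
d - 1 = 6 - 1 = 5
r - 1 = 4 - 1 = 3
5 = 1*3 + 2, so m = 1, epsilon = 2
pi(d, r) = m(m-1)(r-1)/2 + m*epsilon
= 1*0*3/2 + 1*2
= 0/2 + 2
= 0 + 2 = 2

2


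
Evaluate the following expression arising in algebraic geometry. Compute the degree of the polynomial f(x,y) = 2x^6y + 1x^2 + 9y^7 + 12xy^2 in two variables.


Examine each term for its total degree (sum of exponents).
  Term '2x^6y' has total degree 6+1 = 7.
  Term '1x^2' has total degree 2+0 = 2.
  Term '9y^7' has total degree 0+7 = 7.
  Term '12xy^2' has total degree 1+2 = 3.
The maximum total degree among all terms is 7.

7
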